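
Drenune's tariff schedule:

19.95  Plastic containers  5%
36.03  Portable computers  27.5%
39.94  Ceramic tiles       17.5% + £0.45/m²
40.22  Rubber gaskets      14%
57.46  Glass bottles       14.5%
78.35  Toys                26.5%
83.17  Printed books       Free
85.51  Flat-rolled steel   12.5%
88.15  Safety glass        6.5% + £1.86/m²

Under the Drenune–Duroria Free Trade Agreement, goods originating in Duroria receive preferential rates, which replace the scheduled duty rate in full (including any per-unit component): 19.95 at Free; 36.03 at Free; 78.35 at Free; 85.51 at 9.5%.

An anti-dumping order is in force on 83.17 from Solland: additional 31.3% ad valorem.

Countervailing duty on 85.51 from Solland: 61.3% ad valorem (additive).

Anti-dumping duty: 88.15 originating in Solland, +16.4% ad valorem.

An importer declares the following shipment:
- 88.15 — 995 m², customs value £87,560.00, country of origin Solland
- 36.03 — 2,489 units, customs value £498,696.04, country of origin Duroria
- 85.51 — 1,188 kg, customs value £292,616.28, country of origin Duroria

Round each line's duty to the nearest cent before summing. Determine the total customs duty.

Line 1 (88.15, Solland, 995 m², £87,560.00):
Base rate for 88.15 is 6.5% + £1.86/m².
Additional duty on 88.15 from Solland: +16.4%. Applied ad valorem rate: 6.5% + 16.4% = 22.9%.
Duty = £87,560.00 × 22.9% + 995 × £1.86 = £21,901.94.
Line 2 (36.03, Duroria, 2,489 units, £498,696.04):
Base rate for 36.03 is 27.5%.
Origin Duroria qualifies under the Drenune–Duroria agreement and 36.03 is covered: preferential rate Free applies instead.
Duty = £498,696.04 × 0% = £0.00.
Line 3 (85.51, Duroria, 1,188 kg, £292,616.28):
Base rate for 85.51 is 12.5%.
Origin Duroria qualifies under the Drenune–Duroria agreement and 85.51 is covered: preferential rate 9.5% applies instead.
The additional-duty order on 85.51 targets Solland, not Duroria; it does not apply.
Duty = £292,616.28 × 9.5% = £27,798.55.
Total = £21,901.94 + £0.00 + £27,798.55 = £49,700.49.

£49,700.49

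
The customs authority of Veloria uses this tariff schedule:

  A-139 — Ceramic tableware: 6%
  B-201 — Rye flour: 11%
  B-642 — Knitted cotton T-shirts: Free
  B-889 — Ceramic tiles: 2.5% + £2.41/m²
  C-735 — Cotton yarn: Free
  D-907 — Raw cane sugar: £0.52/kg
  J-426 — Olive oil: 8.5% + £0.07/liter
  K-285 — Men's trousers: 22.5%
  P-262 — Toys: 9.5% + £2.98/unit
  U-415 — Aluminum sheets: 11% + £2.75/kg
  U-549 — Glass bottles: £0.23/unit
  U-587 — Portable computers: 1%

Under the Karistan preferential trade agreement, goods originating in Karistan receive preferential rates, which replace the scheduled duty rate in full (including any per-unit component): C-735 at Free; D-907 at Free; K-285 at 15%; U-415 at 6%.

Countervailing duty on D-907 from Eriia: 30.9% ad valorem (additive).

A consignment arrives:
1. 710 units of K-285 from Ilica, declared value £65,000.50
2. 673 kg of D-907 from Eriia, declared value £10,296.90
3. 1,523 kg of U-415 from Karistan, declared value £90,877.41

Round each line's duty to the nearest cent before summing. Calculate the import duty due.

£23,609.45

Line 1 (K-285, Ilica, 710 units, £65,000.50):
Base rate for K-285 is 22.5%.
K-285 has an FTA preferential rate, but origin Ilica is not Karistan; base rate stands.
Duty = £65,000.50 × 22.5% = £14,625.11.
Line 2 (D-907, Eriia, 673 kg, £10,296.90):
Base rate for D-907 is £0.52/kg.
D-907 has an FTA preferential rate, but origin Eriia is not Karistan; base rate stands.
Additional duty on D-907 from Eriia: +30.9% ad valorem. Applied ad valorem rate = 30.9%.
Duty = £10,296.90 × 30.9% + 673 × £0.52 = £3,531.70.
Line 3 (U-415, Karistan, 1,523 kg, £90,877.41):
Base rate for U-415 is 11% + £2.75/kg.
Origin Karistan qualifies under the Veloria–Karistan agreement and U-415 is covered: preferential rate 6% applies instead.
Duty = £90,877.41 × 6% = £5,452.64.
Total = £14,625.11 + £3,531.70 + £5,452.64 = £23,609.45.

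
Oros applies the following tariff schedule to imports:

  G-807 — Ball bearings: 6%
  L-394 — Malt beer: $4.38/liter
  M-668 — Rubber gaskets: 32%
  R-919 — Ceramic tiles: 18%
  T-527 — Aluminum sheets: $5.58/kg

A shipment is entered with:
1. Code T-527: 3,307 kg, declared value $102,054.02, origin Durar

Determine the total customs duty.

Line 1 (T-527, Durar, 3,307 kg, $102,054.02):
Base rate for T-527 is $5.58/kg.
Duty = 3,307 × $5.58 = $18,453.06.

$18,453.06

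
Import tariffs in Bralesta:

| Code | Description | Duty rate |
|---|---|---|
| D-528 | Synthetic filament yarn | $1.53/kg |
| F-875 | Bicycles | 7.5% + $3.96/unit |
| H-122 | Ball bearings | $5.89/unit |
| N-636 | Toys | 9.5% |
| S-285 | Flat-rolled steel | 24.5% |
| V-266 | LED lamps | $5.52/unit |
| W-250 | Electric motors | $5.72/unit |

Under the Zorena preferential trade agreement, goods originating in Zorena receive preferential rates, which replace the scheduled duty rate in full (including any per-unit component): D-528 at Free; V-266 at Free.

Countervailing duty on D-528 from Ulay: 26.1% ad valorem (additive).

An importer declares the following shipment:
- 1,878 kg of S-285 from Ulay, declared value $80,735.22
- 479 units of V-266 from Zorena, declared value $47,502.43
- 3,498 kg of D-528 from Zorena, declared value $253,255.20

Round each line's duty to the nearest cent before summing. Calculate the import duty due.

Line 1 (S-285, Ulay, 1,878 kg, $80,735.22):
Base rate for S-285 is 24.5%.
Duty = $80,735.22 × 24.5% = $19,780.13.
Line 2 (V-266, Zorena, 479 units, $47,502.43):
Base rate for V-266 is $5.52/unit.
Origin Zorena qualifies under the Bralesta–Zorena agreement and V-266 is covered: preferential rate Free applies instead.
Duty = $47,502.43 × 0% = $0.00.
Line 3 (D-528, Zorena, 3,498 kg, $253,255.20):
Base rate for D-528 is $1.53/kg.
Origin Zorena qualifies under the Bralesta–Zorena agreement and D-528 is covered: preferential rate Free applies instead.
The additional-duty order on D-528 targets Ulay, not Zorena; it does not apply.
Duty = $253,255.20 × 0% = $0.00.
Total = $19,780.13 + $0.00 + $0.00 = $19,780.13.

$19,780.13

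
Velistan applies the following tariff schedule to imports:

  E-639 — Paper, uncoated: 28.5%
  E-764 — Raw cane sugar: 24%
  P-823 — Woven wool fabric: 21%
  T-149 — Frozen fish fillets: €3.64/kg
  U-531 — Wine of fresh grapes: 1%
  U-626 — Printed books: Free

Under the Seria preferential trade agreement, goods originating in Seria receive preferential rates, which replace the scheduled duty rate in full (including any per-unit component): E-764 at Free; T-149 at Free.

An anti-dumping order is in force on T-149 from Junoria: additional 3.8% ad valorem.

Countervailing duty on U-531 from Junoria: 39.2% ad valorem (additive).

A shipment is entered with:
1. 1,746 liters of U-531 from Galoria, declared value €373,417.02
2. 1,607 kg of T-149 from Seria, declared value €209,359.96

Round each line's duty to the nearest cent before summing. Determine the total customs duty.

Line 1 (U-531, Galoria, 1,746 liters, €373,417.02):
Base rate for U-531 is 1%.
The additional-duty order on U-531 targets Junoria, not Galoria; it does not apply.
Duty = €373,417.02 × 1% = €3,734.17.
Line 2 (T-149, Seria, 1,607 kg, €209,359.96):
Base rate for T-149 is €3.64/kg.
Origin Seria qualifies under the Velistan–Seria agreement and T-149 is covered: preferential rate Free applies instead.
The additional-duty order on T-149 targets Junoria, not Seria; it does not apply.
Duty = €209,359.96 × 0% = €0.00.
Total = €3,734.17 + €0.00 = €3,734.17.

€3,734.17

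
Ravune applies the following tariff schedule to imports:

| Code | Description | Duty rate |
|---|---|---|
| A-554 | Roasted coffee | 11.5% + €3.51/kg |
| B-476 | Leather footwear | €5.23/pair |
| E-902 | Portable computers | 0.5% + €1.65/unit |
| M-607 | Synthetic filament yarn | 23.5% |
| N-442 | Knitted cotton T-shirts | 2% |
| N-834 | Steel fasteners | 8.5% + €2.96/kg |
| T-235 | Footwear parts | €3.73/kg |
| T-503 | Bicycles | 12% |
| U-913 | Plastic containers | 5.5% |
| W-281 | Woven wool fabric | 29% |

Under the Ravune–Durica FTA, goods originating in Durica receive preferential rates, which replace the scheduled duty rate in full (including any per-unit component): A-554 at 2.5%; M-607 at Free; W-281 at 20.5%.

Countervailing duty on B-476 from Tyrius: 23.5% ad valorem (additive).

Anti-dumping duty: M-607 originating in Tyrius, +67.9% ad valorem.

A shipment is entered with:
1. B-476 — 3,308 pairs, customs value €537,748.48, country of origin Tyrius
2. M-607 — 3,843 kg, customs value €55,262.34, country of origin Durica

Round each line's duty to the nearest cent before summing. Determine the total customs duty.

€143,671.73

Line 1 (B-476, Tyrius, 3,308 pairs, €537,748.48):
Base rate for B-476 is €5.23/pair.
Additional duty on B-476 from Tyrius: +23.5% ad valorem. Applied ad valorem rate = 23.5%.
Duty = €537,748.48 × 23.5% + 3,308 × €5.23 = €143,671.73.
Line 2 (M-607, Durica, 3,843 kg, €55,262.34):
Base rate for M-607 is 23.5%.
Origin Durica qualifies under the Ravune–Durica agreement and M-607 is covered: preferential rate Free applies instead.
The additional-duty order on M-607 targets Tyrius, not Durica; it does not apply.
Duty = €55,262.34 × 0% = €0.00.
Total = €143,671.73 + €0.00 = €143,671.73.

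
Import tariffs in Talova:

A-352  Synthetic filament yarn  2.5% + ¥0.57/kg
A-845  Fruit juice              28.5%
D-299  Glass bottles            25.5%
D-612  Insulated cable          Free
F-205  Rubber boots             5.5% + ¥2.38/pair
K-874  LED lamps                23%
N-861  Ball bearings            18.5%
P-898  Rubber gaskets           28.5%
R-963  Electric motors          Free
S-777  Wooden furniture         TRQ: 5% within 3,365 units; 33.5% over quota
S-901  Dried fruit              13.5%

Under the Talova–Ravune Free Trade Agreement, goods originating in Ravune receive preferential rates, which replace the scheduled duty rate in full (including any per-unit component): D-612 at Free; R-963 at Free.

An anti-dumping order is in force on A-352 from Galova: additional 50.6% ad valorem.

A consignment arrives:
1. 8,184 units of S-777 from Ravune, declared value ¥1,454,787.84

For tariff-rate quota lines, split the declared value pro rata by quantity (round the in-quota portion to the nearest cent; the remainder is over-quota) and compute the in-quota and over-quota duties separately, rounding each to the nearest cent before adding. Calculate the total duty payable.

¥316,877.64

Line 1 (S-777, Ravune, 8,184 units, ¥1,454,787.84):
Code S-777 is under a tariff-rate quota (threshold 3,365 units). In-quota: 3,365 units at 5%; over-quota: 4,819 units at 33.5%.
Pro-rata value split: in-quota = ¥1,454,787.84 × 3,365/8,184 = ¥598,162.40; over-quota = ¥1,454,787.84 − ¥598,162.40 = ¥856,625.44.
In-quota duty = ¥598,162.40 × 5% = ¥29,908.12. Over-quota duty = ¥856,625.44 × 33.5% = ¥286,969.52.
Line duty = ¥29,908.12 + ¥286,969.52 = ¥316,877.64.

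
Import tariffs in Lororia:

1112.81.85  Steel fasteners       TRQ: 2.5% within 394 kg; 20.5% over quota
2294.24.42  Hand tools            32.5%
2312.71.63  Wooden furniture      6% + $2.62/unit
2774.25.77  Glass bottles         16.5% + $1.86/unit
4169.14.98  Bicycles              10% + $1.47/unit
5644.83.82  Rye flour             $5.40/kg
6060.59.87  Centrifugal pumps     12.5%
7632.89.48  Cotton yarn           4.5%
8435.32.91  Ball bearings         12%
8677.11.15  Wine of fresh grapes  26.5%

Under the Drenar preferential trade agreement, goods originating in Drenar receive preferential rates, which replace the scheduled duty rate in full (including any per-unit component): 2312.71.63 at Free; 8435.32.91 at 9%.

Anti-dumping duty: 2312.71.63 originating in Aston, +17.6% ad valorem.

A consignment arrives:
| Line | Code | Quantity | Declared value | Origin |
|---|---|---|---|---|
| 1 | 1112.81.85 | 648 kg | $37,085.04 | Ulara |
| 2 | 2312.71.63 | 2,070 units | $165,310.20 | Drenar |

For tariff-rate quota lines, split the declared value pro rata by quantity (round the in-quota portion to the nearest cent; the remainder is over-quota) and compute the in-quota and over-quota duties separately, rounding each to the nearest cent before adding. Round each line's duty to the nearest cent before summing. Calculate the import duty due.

$3,543.69

Line 1 (1112.81.85, Ulara, 648 kg, $37,085.04):
Code 1112.81.85 is under a tariff-rate quota (threshold 394 kg). In-quota: 394 kg at 2.5%; over-quota: 254 kg at 20.5%.
Pro-rata value split: in-quota = $37,085.04 × 394/648 = $22,548.62; over-quota = $37,085.04 − $22,548.62 = $14,536.42.
In-quota duty = $22,548.62 × 2.5% = $563.72. Over-quota duty = $14,536.42 × 20.5% = $2,979.97.
Line duty = $563.72 + $2,979.97 = $3,543.69.
Line 2 (2312.71.63, Drenar, 2,070 units, $165,310.20):
Base rate for 2312.71.63 is 6% + $2.62/unit.
Origin Drenar qualifies under the Lororia–Drenar agreement and 2312.71.63 is covered: preferential rate Free applies instead.
The additional-duty order on 2312.71.63 targets Aston, not Drenar; it does not apply.
Duty = $165,310.20 × 0% = $0.00.
Total = $3,543.69 + $0.00 = $3,543.69.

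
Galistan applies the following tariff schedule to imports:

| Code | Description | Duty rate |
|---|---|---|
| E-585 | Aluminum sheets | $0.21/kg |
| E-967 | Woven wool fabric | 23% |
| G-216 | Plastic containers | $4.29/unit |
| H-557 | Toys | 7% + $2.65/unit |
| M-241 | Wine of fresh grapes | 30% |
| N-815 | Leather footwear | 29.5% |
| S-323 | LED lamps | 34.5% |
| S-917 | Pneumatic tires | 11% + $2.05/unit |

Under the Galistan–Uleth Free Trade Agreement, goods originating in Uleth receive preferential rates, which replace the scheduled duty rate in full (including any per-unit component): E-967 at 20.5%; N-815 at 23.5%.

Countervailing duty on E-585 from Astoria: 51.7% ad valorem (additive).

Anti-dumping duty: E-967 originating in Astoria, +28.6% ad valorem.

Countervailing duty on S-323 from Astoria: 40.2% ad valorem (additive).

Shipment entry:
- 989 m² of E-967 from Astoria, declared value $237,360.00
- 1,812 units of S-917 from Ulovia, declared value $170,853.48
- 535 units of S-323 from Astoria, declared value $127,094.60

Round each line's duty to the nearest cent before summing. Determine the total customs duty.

Line 1 (E-967, Astoria, 989 m², $237,360.00):
Base rate for E-967 is 23%.
E-967 has an FTA preferential rate, but origin Astoria is not Uleth; base rate stands.
Additional duty on E-967 from Astoria: +28.6%. Applied ad valorem rate: 23% + 28.6% = 51.6%.
Duty = $237,360.00 × 51.6% = $122,477.76.
Line 2 (S-917, Ulovia, 1,812 units, $170,853.48):
Base rate for S-917 is 11% + $2.05/unit.
Duty = $170,853.48 × 11% + 1,812 × $2.05 = $22,508.48.
Line 3 (S-323, Astoria, 535 units, $127,094.60):
Base rate for S-323 is 34.5%.
Additional duty on S-323 from Astoria: +40.2%. Applied ad valorem rate: 34.5% + 40.2% = 74.7%.
Duty = $127,094.60 × 74.7% = $94,939.67.
Total = $122,477.76 + $22,508.48 + $94,939.67 = $239,925.91.

$239,925.91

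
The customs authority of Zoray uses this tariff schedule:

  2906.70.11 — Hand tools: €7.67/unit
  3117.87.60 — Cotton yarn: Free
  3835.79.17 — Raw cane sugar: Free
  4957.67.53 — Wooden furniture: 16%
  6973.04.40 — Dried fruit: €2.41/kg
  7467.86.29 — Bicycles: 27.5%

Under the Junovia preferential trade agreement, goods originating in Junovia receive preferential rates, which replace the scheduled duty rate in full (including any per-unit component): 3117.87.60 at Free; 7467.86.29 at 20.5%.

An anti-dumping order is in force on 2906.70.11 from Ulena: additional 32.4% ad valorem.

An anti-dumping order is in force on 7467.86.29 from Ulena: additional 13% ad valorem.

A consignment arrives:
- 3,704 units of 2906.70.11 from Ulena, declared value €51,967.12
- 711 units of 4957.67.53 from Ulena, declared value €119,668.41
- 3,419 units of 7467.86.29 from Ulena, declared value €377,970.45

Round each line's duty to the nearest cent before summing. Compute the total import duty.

€217,472.01

Line 1 (2906.70.11, Ulena, 3,704 units, €51,967.12):
Base rate for 2906.70.11 is €7.67/unit.
Additional duty on 2906.70.11 from Ulena: +32.4% ad valorem. Applied ad valorem rate = 32.4%.
Duty = €51,967.12 × 32.4% + 3,704 × €7.67 = €45,247.03.
Line 2 (4957.67.53, Ulena, 711 units, €119,668.41):
Base rate for 4957.67.53 is 16%.
Duty = €119,668.41 × 16% = €19,146.95.
Line 3 (7467.86.29, Ulena, 3,419 units, €377,970.45):
Base rate for 7467.86.29 is 27.5%.
7467.86.29 has an FTA preferential rate, but origin Ulena is not Junovia; base rate stands.
Additional duty on 7467.86.29 from Ulena: +13%. Applied ad valorem rate: 27.5% + 13% = 40.5%.
Duty = €377,970.45 × 40.5% = €153,078.03.
Total = €45,247.03 + €19,146.95 + €153,078.03 = €217,472.01.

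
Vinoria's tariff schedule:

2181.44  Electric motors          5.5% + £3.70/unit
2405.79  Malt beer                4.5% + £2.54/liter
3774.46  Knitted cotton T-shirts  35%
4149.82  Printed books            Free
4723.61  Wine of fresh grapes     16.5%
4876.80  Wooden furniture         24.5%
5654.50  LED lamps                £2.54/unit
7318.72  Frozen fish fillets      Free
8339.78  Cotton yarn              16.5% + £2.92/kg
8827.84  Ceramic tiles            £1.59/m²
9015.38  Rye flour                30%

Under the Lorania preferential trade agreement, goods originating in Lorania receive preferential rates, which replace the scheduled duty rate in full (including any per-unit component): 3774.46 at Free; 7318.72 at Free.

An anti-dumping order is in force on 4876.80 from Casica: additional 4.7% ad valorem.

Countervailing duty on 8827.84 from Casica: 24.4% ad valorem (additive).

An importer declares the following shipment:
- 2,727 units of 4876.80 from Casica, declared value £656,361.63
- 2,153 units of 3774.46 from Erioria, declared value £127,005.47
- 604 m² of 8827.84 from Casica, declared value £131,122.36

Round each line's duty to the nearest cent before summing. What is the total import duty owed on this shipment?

£269,063.73

Line 1 (4876.80, Casica, 2,727 units, £656,361.63):
Base rate for 4876.80 is 24.5%.
Additional duty on 4876.80 from Casica: +4.7%. Applied ad valorem rate: 24.5% + 4.7% = 29.2%.
Duty = £656,361.63 × 29.2% = £191,657.60.
Line 2 (3774.46, Erioria, 2,153 units, £127,005.47):
Base rate for 3774.46 is 35%.
3774.46 has an FTA preferential rate, but origin Erioria is not Lorania; base rate stands.
Duty = £127,005.47 × 35% = £44,451.91.
Line 3 (8827.84, Casica, 604 m², £131,122.36):
Base rate for 8827.84 is £1.59/m².
Additional duty on 8827.84 from Casica: +24.4% ad valorem. Applied ad valorem rate = 24.4%.
Duty = £131,122.36 × 24.4% + 604 × £1.59 = £32,954.22.
Total = £191,657.60 + £44,451.91 + £32,954.22 = £269,063.73.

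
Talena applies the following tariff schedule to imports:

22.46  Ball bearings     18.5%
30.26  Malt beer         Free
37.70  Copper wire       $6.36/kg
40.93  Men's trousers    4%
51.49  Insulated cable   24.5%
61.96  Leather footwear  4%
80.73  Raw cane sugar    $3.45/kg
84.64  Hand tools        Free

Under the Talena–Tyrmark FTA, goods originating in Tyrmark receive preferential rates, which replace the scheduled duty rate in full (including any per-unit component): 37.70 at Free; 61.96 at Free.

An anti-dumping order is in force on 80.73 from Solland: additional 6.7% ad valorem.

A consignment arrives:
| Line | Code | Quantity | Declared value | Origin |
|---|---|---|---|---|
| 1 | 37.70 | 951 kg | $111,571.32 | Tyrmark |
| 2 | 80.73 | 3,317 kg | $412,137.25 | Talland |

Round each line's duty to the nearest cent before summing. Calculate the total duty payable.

Line 1 (37.70, Tyrmark, 951 kg, $111,571.32):
Base rate for 37.70 is $6.36/kg.
Origin Tyrmark qualifies under the Talena–Tyrmark agreement and 37.70 is covered: preferential rate Free applies instead.
Duty = $111,571.32 × 0% = $0.00.
Line 2 (80.73, Talland, 3,317 kg, $412,137.25):
Base rate for 80.73 is $3.45/kg.
The additional-duty order on 80.73 targets Solland, not Talland; it does not apply.
Duty = 3,317 × $3.45 = $11,443.65.
Total = $0.00 + $11,443.65 = $11,443.65.

$11,443.65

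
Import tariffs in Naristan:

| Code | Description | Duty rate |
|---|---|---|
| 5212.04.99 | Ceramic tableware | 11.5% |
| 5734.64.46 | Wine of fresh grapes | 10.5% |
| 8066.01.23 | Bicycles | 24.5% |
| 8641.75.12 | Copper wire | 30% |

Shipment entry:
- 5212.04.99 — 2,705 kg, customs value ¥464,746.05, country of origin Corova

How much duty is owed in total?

¥53,445.80

Line 1 (5212.04.99, Corova, 2,705 kg, ¥464,746.05):
Base rate for 5212.04.99 is 11.5%.
Duty = ¥464,746.05 × 11.5% = ¥53,445.80.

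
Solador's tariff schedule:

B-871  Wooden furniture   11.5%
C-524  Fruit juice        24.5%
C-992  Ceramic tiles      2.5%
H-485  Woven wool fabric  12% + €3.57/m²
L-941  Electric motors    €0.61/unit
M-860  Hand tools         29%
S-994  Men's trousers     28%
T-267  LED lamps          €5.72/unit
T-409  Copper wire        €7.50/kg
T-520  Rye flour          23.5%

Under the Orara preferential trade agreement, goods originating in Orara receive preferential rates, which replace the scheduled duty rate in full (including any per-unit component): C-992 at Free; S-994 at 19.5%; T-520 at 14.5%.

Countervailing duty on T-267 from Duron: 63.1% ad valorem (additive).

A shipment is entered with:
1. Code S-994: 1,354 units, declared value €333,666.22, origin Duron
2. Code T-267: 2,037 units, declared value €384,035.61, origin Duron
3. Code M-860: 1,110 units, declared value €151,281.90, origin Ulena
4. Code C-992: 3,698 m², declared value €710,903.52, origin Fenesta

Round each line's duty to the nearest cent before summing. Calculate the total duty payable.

€409,048.99

Line 1 (S-994, Duron, 1,354 units, €333,666.22):
Base rate for S-994 is 28%.
S-994 has an FTA preferential rate, but origin Duron is not Orara; base rate stands.
Duty = €333,666.22 × 28% = €93,426.54.
Line 2 (T-267, Duron, 2,037 units, €384,035.61):
Base rate for T-267 is €5.72/unit.
Additional duty on T-267 from Duron: +63.1% ad valorem. Applied ad valorem rate = 63.1%.
Duty = €384,035.61 × 63.1% + 2,037 × €5.72 = €253,978.11.
Line 3 (M-860, Ulena, 1,110 units, €151,281.90):
Base rate for M-860 is 29%.
Duty = €151,281.90 × 29% = €43,871.75.
Line 4 (C-992, Fenesta, 3,698 m², €710,903.52):
Base rate for C-992 is 2.5%.
C-992 has an FTA preferential rate, but origin Fenesta is not Orara; base rate stands.
Duty = €710,903.52 × 2.5% = €17,772.59.
Total = €93,426.54 + €253,978.11 + €43,871.75 + €17,772.59 = €409,048.99.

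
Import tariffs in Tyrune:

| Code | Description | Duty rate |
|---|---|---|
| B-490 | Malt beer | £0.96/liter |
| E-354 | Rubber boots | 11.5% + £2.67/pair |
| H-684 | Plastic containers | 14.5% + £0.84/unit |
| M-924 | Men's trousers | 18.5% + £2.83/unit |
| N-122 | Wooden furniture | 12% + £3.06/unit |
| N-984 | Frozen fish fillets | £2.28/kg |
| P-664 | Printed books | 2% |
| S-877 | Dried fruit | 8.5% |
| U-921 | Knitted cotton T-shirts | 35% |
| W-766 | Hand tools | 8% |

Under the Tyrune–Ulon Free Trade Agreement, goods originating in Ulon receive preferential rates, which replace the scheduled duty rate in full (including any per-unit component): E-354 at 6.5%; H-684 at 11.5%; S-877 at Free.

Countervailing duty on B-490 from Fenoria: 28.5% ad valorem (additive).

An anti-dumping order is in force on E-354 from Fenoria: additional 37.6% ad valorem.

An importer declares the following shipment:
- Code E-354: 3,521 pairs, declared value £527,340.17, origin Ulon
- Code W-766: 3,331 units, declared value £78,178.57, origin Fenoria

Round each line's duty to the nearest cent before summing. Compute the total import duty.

Line 1 (E-354, Ulon, 3,521 pairs, £527,340.17):
Base rate for E-354 is 11.5% + £2.67/pair.
Origin Ulon qualifies under the Tyrune–Ulon agreement and E-354 is covered: preferential rate 6.5% applies instead.
The additional-duty order on E-354 targets Fenoria, not Ulon; it does not apply.
Duty = £527,340.17 × 6.5% = £34,277.11.
Line 2 (W-766, Fenoria, 3,331 units, £78,178.57):
Base rate for W-766 is 8%.
Duty = £78,178.57 × 8% = £6,254.29.
Total = £34,277.11 + £6,254.29 = £40,531.40.

£40,531.40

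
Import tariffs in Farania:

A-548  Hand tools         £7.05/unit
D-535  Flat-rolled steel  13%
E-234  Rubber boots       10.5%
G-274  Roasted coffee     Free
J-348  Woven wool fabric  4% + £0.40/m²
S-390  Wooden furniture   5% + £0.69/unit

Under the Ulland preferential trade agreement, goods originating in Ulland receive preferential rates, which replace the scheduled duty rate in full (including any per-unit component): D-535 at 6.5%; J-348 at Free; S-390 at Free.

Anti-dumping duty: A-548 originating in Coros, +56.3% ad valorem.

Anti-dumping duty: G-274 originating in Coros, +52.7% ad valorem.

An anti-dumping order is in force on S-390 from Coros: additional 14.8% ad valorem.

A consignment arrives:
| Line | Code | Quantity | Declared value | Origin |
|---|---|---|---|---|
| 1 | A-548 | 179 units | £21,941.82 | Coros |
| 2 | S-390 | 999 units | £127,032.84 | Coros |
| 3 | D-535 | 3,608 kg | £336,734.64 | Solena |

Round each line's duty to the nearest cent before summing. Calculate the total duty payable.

Line 1 (A-548, Coros, 179 units, £21,941.82):
Base rate for A-548 is £7.05/unit.
Additional duty on A-548 from Coros: +56.3% ad valorem. Applied ad valorem rate = 56.3%.
Duty = £21,941.82 × 56.3% + 179 × £7.05 = £13,615.19.
Line 2 (S-390, Coros, 999 units, £127,032.84):
Base rate for S-390 is 5% + £0.69/unit.
S-390 has an FTA preferential rate, but origin Coros is not Ulland; base rate stands.
Additional duty on S-390 from Coros: +14.8%. Applied ad valorem rate: 5% + 14.8% = 19.8%.
Duty = £127,032.84 × 19.8% + 999 × £0.69 = £25,841.81.
Line 3 (D-535, Solena, 3,608 kg, £336,734.64):
Base rate for D-535 is 13%.
D-535 has an FTA preferential rate, but origin Solena is not Ulland; base rate stands.
Duty = £336,734.64 × 13% = £43,775.50.
Total = £13,615.19 + £25,841.81 + £43,775.50 = £83,232.50.

£83,232.50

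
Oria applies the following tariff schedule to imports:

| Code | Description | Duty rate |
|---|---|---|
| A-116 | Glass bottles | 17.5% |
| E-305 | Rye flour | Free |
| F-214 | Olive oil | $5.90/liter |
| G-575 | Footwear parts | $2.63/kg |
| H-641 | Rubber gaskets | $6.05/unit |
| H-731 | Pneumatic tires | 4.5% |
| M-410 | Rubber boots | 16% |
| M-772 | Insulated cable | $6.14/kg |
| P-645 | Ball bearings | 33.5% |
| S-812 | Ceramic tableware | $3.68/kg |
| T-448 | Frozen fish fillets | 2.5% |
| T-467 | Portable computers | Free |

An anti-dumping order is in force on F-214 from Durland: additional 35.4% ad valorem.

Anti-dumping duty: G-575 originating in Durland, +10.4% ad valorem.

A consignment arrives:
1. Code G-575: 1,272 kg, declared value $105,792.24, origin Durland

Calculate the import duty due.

$14,347.75

Line 1 (G-575, Durland, 1,272 kg, $105,792.24):
Base rate for G-575 is $2.63/kg.
Additional duty on G-575 from Durland: +10.4% ad valorem. Applied ad valorem rate = 10.4%.
Duty = $105,792.24 × 10.4% + 1,272 × $2.63 = $14,347.75.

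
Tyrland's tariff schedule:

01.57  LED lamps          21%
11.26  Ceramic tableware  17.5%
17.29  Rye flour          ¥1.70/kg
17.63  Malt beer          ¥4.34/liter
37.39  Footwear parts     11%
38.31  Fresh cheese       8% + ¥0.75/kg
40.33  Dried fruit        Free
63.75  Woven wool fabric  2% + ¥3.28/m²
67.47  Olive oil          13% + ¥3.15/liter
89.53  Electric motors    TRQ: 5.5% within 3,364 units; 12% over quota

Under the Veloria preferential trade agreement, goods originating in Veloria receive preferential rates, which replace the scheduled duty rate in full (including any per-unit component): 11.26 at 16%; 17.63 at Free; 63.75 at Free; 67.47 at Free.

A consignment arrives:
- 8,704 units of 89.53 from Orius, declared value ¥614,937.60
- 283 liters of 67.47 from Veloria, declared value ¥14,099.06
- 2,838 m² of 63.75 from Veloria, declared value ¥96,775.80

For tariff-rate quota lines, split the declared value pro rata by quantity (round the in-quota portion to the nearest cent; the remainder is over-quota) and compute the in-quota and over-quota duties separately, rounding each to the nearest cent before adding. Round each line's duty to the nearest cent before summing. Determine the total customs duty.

Line 1 (89.53, Orius, 8,704 units, ¥614,937.60):
Code 89.53 is under a tariff-rate quota (threshold 3,364 units). In-quota: 3,364 units at 5.5%; over-quota: 5,340 units at 12%.
Pro-rata value split: in-quota = ¥614,937.60 × 3,364/8,704 = ¥237,666.60; over-quota = ¥614,937.60 − ¥237,666.60 = ¥377,271.00.
In-quota duty = ¥237,666.60 × 5.5% = ¥13,071.66. Over-quota duty = ¥377,271.00 × 12% = ¥45,272.52.
Line duty = ¥13,071.66 + ¥45,272.52 = ¥58,344.18.
Line 2 (67.47, Veloria, 283 liters, ¥14,099.06):
Base rate for 67.47 is 13% + ¥3.15/liter.
Origin Veloria qualifies under the Tyrland–Veloria agreement and 67.47 is covered: preferential rate Free applies instead.
Duty = ¥14,099.06 × 0% = ¥0.00.
Line 3 (63.75, Veloria, 2,838 m², ¥96,775.80):
Base rate for 63.75 is 2% + ¥3.28/m².
Origin Veloria qualifies under the Tyrland–Veloria agreement and 63.75 is covered: preferential rate Free applies instead.
Duty = ¥96,775.80 × 0% = ¥0.00.
Total = ¥58,344.18 + ¥0.00 + ¥0.00 = ¥58,344.18.

¥58,344.18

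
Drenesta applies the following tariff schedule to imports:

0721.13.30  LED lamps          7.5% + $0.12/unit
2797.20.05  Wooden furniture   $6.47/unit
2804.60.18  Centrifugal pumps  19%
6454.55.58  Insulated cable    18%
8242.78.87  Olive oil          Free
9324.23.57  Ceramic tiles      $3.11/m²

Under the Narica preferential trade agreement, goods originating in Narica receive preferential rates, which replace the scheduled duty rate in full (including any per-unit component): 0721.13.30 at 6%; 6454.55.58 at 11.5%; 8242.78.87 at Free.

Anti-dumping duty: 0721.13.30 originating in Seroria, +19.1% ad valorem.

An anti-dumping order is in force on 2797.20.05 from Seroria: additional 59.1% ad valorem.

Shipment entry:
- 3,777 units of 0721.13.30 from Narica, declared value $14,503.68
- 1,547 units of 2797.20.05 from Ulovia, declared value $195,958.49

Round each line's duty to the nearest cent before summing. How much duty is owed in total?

$10,879.31

Line 1 (0721.13.30, Narica, 3,777 units, $14,503.68):
Base rate for 0721.13.30 is 7.5% + $0.12/unit.
Origin Narica qualifies under the Drenesta–Narica agreement and 0721.13.30 is covered: preferential rate 6% applies instead.
The additional-duty order on 0721.13.30 targets Seroria, not Narica; it does not apply.
Duty = $14,503.68 × 6% = $870.22.
Line 2 (2797.20.05, Ulovia, 1,547 units, $195,958.49):
Base rate for 2797.20.05 is $6.47/unit.
The additional-duty order on 2797.20.05 targets Seroria, not Ulovia; it does not apply.
Duty = 1,547 × $6.47 = $10,009.09.
Total = $870.22 + $10,009.09 = $10,879.31.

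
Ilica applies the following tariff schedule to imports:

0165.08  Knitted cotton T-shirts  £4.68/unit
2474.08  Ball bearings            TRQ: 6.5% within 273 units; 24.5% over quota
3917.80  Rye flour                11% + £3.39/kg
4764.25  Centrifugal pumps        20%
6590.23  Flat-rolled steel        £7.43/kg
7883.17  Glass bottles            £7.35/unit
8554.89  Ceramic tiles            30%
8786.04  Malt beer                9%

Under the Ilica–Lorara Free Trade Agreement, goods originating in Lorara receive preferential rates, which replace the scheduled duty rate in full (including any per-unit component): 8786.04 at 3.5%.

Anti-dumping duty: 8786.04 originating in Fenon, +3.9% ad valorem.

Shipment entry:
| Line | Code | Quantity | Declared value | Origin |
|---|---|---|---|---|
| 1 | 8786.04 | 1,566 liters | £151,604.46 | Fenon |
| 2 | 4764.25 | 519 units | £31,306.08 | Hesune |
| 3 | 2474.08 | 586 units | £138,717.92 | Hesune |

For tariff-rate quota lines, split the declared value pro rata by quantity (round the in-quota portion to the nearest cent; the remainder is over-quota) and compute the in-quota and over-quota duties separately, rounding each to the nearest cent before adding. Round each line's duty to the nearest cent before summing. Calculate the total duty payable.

Line 1 (8786.04, Fenon, 1,566 liters, £151,604.46):
Base rate for 8786.04 is 9%.
8786.04 has an FTA preferential rate, but origin Fenon is not Lorara; base rate stands.
Additional duty on 8786.04 from Fenon: +3.9%. Applied ad valorem rate: 9% + 3.9% = 12.9%.
Duty = £151,604.46 × 12.9% = £19,556.98.
Line 2 (4764.25, Hesune, 519 units, £31,306.08):
Base rate for 4764.25 is 20%.
Duty = £31,306.08 × 20% = £6,261.22.
Line 3 (2474.08, Hesune, 586 units, £138,717.92):
Code 2474.08 is under a tariff-rate quota (threshold 273 units). In-quota: 273 units at 6.5%; over-quota: 313 units at 24.5%.
Pro-rata value split: in-quota = £138,717.92 × 273/586 = £64,624.56; over-quota = £138,717.92 − £64,624.56 = £74,093.36.
In-quota duty = £64,624.56 × 6.5% = £4,200.60. Over-quota duty = £74,093.36 × 24.5% = £18,152.87.
Line duty = £4,200.60 + £18,152.87 = £22,353.47.
Total = £19,556.98 + £6,261.22 + £22,353.47 = £48,171.67.

£48,171.67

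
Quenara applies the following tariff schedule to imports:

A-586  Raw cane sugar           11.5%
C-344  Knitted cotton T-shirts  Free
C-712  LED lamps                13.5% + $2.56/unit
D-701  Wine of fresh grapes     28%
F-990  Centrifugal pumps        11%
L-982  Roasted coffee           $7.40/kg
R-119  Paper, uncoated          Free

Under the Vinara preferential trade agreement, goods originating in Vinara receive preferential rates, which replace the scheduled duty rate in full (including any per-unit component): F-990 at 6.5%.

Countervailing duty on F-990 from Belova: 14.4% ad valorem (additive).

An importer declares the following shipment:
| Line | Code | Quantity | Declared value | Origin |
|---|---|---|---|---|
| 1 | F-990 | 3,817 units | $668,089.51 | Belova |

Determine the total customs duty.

Line 1 (F-990, Belova, 3,817 units, $668,089.51):
Base rate for F-990 is 11%.
F-990 has an FTA preferential rate, but origin Belova is not Vinara; base rate stands.
Additional duty on F-990 from Belova: +14.4%. Applied ad valorem rate: 11% + 14.4% = 25.4%.
Duty = $668,089.51 × 25.4% = $169,694.74.

$169,694.74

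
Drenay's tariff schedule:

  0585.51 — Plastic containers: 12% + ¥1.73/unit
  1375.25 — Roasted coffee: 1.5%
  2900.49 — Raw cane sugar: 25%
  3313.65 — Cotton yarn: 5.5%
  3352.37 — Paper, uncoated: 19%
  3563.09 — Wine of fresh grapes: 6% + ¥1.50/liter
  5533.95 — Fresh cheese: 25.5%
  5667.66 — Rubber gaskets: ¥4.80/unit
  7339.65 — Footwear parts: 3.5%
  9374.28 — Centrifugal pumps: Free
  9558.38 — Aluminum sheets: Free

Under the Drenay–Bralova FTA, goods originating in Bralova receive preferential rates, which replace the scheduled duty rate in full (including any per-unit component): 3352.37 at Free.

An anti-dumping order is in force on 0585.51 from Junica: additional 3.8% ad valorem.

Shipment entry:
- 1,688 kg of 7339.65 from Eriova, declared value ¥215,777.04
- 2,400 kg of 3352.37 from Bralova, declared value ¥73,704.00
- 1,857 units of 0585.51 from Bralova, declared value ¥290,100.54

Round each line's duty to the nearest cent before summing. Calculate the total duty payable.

¥45,576.87

Line 1 (7339.65, Eriova, 1,688 kg, ¥215,777.04):
Base rate for 7339.65 is 3.5%.
Duty = ¥215,777.04 × 3.5% = ¥7,552.20.
Line 2 (3352.37, Bralova, 2,400 kg, ¥73,704.00):
Base rate for 3352.37 is 19%.
Origin Bralova qualifies under the Drenay–Bralova agreement and 3352.37 is covered: preferential rate Free applies instead.
Duty = ¥73,704.00 × 0% = ¥0.00.
Line 3 (0585.51, Bralova, 1,857 units, ¥290,100.54):
Base rate for 0585.51 is 12% + ¥1.73/unit.
Origin Bralova is the FTA partner but 0585.51 is not on the preference list; base rate stands.
The additional-duty order on 0585.51 targets Junica, not Bralova; it does not apply.
Duty = ¥290,100.54 × 12% + 1,857 × ¥1.73 = ¥38,024.67.
Total = ¥7,552.20 + ¥0.00 + ¥38,024.67 = ¥45,576.87.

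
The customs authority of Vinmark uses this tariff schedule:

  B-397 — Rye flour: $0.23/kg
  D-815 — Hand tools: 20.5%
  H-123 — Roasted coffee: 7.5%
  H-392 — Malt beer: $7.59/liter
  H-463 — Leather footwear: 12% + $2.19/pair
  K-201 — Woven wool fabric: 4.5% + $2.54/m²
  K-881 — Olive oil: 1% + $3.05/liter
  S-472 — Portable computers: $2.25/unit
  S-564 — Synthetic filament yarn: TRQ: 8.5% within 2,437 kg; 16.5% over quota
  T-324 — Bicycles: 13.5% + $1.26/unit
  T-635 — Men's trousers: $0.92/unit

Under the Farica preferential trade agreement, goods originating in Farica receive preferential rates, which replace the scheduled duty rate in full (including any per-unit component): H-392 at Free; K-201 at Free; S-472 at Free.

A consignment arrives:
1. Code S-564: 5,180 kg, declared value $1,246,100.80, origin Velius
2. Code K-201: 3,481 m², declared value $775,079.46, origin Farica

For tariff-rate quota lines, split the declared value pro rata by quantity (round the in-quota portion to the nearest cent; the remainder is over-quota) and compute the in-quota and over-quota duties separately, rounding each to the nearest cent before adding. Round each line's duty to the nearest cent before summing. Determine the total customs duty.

Line 1 (S-564, Velius, 5,180 kg, $1,246,100.80):
Code S-564 is under a tariff-rate quota (threshold 2,437 kg). In-quota: 2,437 kg at 8.5%; over-quota: 2,743 kg at 16.5%.
Pro-rata value split: in-quota = $1,246,100.80 × 2,437/5,180 = $586,244.72; over-quota = $1,246,100.80 − $586,244.72 = $659,856.08.
In-quota duty = $586,244.72 × 8.5% = $49,830.80. Over-quota duty = $659,856.08 × 16.5% = $108,876.25.
Line duty = $49,830.80 + $108,876.25 = $158,707.05.
Line 2 (K-201, Farica, 3,481 m², $775,079.46):
Base rate for K-201 is 4.5% + $2.54/m².
Origin Farica qualifies under the Vinmark–Farica agreement and K-201 is covered: preferential rate Free applies instead.
Duty = $775,079.46 × 0% = $0.00.
Total = $158,707.05 + $0.00 = $158,707.05.

$158,707.05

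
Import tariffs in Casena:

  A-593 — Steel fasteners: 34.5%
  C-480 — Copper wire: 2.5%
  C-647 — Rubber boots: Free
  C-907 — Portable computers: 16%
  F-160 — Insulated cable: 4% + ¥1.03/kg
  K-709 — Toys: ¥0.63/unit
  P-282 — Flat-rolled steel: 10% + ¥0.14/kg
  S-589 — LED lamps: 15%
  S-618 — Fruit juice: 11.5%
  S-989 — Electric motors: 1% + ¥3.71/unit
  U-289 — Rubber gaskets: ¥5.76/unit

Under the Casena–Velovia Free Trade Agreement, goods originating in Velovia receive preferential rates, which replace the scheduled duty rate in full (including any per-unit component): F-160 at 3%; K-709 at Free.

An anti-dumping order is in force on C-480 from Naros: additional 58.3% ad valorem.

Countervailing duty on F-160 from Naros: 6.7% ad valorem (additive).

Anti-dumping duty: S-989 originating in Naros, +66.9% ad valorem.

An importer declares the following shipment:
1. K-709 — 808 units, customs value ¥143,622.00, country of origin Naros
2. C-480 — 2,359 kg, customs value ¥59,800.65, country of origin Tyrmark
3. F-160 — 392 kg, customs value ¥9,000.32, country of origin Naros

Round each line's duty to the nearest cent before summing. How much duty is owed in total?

Line 1 (K-709, Naros, 808 units, ¥143,622.00):
Base rate for K-709 is ¥0.63/unit.
K-709 has an FTA preferential rate, but origin Naros is not Velovia; base rate stands.
Duty = 808 × ¥0.63 = ¥509.04.
Line 2 (C-480, Tyrmark, 2,359 kg, ¥59,800.65):
Base rate for C-480 is 2.5%.
The additional-duty order on C-480 targets Naros, not Tyrmark; it does not apply.
Duty = ¥59,800.65 × 2.5% = ¥1,495.02.
Line 3 (F-160, Naros, 392 kg, ¥9,000.32):
Base rate for F-160 is 4% + ¥1.03/kg.
F-160 has an FTA preferential rate, but origin Naros is not Velovia; base rate stands.
Additional duty on F-160 from Naros: +6.7%. Applied ad valorem rate: 4% + 6.7% = 10.7%.
Duty = ¥9,000.32 × 10.7% + 392 × ¥1.03 = ¥1,366.79.
Total = ¥509.04 + ¥1,495.02 + ¥1,366.79 = ¥3,370.85.

¥3,370.85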